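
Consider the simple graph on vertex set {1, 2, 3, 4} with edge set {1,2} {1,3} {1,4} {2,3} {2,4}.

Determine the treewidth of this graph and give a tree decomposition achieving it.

Treewidth 2.
One such decomposition:
Bags: B1 = {1, 2, 3}  B2 = {1, 2, 4}
Tree: B1–B2

Every bag has size at most 3, so the width is 3 − 1 = 2 and tw(G) ≤ 2. On the other hand G contains the 3-clique {1, 2, 3}. A clique must lie in a single bag of any decomposition, so no decomposition can have width below 2. The upper and lower bounds meet at 2, so that is the treewidth.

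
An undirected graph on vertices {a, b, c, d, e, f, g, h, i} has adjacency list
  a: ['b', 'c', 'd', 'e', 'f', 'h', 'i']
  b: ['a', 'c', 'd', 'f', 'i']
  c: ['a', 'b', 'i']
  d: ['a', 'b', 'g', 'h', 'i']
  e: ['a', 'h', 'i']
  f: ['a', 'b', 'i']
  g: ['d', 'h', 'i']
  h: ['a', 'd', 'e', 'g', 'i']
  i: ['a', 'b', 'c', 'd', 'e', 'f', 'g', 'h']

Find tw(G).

3

A width-3 tree decomposition is:
Bags: B1 = {a, d, h, i}  B2 = {a, e, h, i}  B3 = {d, g, h, i}  B4 = {a, b, d, i}  B5 = {a, b, c, i}  B6 = {a, b, f, i}
Tree: B1–B2, B1–B3, B1–B4, B4–B5, B5–B6
Each bag holds 4 vertices, so the decomposition has width 3, which upper-bounds the treewidth. On the other hand G contains the 4-clique {d, g, h, i}. A clique must lie in a single bag of any decomposition, so no decomposition can have width below 3. Hence tw(G) = 3 exactly.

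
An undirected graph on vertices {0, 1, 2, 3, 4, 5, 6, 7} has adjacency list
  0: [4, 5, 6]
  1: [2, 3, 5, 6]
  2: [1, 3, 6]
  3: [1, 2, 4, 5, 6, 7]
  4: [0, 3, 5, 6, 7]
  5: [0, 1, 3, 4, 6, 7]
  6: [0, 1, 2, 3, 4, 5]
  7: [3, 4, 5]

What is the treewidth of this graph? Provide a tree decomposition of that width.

Treewidth 3.
One such decomposition:
Bags: B1 = {1, 2, 3, 6}  B2 = {1, 3, 5, 6}  B3 = {3, 4, 5, 6}  B4 = {0, 4, 5, 6}  B5 = {3, 4, 5, 7}
Tree: B1–B2, B2–B3, B3–B4, B3–B5

Each bag holds 4 vertices, so the decomposition has width 3, which upper-bounds the treewidth. For the lower bound, the 4 vertices {0, 4, 5, 6} are pairwise adjacent, and any tree decomposition puts a clique entirely inside one bag — forcing width ≥ 3. Therefore the treewidth is 3.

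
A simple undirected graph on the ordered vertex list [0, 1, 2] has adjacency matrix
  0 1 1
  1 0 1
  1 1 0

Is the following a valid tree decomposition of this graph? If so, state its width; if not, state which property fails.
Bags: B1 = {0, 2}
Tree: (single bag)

A tree decomposition must satisfy three properties: every vertex lies in some bag; for every edge, both endpoints lie together in some bag; and for every vertex, the bags containing it form a connected subtree. Here vertex 1 appears in no bag, so the decomposition is invalid.

No — vertex 1 appears in no bag.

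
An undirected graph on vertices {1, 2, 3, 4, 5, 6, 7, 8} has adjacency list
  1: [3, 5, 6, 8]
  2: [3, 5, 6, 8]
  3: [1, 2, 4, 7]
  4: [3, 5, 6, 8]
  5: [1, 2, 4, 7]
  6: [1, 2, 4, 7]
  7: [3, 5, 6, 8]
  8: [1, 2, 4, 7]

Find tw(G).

A width-4 tree decomposition is:
Bags: B1 = {2, 3, 5, 6, 8}  B2 = {3, 4, 5, 6, 8}  B3 = {1, 3, 5, 6, 8}  B4 = {3, 5, 6, 7, 8}
Tree: B1–B2, B2–B3, B3–B4
Each bag holds 5 vertices, so the decomposition has width 4, which upper-bounds the treewidth. For the lower bound: the 5 vertex sets {2,3}, {4,6}, {1,5}, {8}, {7} are disjoint, each induces a connected subgraph, and every pair is joined by at least one edge of G. Contracting each set to a single vertex therefore yields K_{5} as a minor, and since treewidth is minor-monotone, tw(G) ≥ tw(K_{5}) = 4. Combining the bounds, tw(G) = 4.

4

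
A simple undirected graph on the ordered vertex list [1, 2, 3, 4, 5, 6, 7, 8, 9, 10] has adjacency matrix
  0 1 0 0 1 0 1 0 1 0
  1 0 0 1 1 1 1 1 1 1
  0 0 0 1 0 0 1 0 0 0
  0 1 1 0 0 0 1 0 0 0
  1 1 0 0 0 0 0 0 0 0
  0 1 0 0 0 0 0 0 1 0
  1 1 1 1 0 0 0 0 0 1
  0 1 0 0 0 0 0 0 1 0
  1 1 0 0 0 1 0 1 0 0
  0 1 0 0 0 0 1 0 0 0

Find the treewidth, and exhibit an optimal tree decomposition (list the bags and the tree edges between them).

Treewidth 2.
One such decomposition:
Bags: B1 = {1, 2, 9}  B2 = {1, 2, 7}  B3 = {2, 7, 10}  B4 = {2, 6, 9}  B5 = {2, 4, 7}  B6 = {3, 4, 7}  B7 = {1, 2, 5}  B8 = {2, 8, 9}
Tree: B1–B2, B2–B3, B1–B4, B3–B5, B5–B6, B2–B7, B4–B8

Every bag has size at most 3, so the width is 3 − 1 = 2 and tw(G) ≤ 2. For the lower bound, the 3 vertices {1, 2, 9} are pairwise adjacent, and any tree decomposition puts a clique entirely inside one bag — forcing width ≥ 2. Hence tw(G) = 2 exactly.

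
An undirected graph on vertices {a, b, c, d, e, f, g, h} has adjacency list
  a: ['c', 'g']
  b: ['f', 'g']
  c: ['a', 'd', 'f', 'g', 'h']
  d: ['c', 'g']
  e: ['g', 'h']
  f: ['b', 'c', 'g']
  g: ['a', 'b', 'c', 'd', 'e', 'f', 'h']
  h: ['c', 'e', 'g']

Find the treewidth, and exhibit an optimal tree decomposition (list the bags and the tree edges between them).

Every bag has size at most 3, so the width is 3 − 1 = 2 and tw(G) ≤ 2. On the other hand G contains the 3-clique {e, g, h}. A clique must lie in a single bag of any decomposition, so no decomposition can have width below 2. Therefore the treewidth is 2.

Treewidth 2.
Bags: B1 = {b, f, g}  B2 = {c, f, g}  B3 = {c, g, h}  B4 = {a, c, g}  B5 = {c, d, g}  B6 = {e, g, h}
Tree: B1–B2, B2–B3, B2–B4, B2–B5, B3–B6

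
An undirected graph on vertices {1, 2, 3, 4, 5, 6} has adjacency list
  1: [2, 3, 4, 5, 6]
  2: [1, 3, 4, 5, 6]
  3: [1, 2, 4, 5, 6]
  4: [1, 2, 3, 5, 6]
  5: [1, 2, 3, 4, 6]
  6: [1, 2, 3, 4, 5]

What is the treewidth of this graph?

A width-5 tree decomposition is:
Bags: B1 = {1, 2, 3, 4, 5, 6}
Tree: (single bag)
With just one bag of size 6, the width is 6 − 1 = 5, so tw(G) ≤ 5. For the lower bound, the 6 vertices {1, 2, 3, 4, 5, 6} are pairwise adjacent, and any tree decomposition puts a clique entirely inside one bag — forcing width ≥ 5. Therefore the treewidth is 5.

5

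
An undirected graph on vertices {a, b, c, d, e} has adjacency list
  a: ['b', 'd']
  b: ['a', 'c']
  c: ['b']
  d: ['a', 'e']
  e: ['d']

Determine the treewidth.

A width-1 tree decomposition is:
Bags: B1 = {b, c}  B2 = {a, b}  B3 = {a, d}  B4 = {d, e}
Tree: B1–B2, B2–B3, B3–B4
Every bag has size at most 2, so the width is 2 − 1 = 1 and tw(G) ≤ 1. Since G has at least one edge (e.g. c–b), it is not an edgeless graph, so tw(G) ≥ 1. Hence tw(G) = 1 exactly.

1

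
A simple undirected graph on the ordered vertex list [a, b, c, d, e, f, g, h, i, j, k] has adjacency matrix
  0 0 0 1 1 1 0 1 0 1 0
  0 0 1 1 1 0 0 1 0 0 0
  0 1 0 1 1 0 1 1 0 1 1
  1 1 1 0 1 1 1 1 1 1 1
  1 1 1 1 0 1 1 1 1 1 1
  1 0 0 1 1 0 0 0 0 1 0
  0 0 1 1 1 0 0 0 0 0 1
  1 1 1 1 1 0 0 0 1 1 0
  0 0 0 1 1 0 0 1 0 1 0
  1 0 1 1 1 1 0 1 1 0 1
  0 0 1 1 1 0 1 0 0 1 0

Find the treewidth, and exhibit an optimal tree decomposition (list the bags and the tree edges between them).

Treewidth 4.
One such decomposition:
Bags: B1 = {c, d, e, j, k}  B2 = {c, d, e, h, j}  B3 = {d, e, h, i, j}  B4 = {c, d, e, g, k}  B5 = {a, d, e, h, j}  B6 = {a, d, e, f, j}  B7 = {b, c, d, e, h}
Tree: B1–B2, B2–B3, B1–B4, B2–B5, B5–B6, B2–B7

Each bag holds 5 vertices, so the decomposition has width 4, which upper-bounds the treewidth. On the other hand G contains the 5-clique {c, d, e, g, k}. A clique must lie in a single bag of any decomposition, so no decomposition can have width below 4. Therefore the treewidth is 4.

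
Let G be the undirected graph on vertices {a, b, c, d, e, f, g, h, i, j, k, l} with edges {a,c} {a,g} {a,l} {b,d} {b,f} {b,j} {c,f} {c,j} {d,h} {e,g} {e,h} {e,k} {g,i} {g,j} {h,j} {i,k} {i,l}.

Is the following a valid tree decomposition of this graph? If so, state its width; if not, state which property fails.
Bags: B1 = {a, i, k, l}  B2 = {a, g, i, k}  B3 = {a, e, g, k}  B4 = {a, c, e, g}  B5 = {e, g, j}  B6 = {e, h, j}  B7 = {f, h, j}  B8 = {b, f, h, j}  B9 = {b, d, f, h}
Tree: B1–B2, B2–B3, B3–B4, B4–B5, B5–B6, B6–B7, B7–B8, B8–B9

No — edge (c,j) lies in no bag.

A tree decomposition must satisfy three properties: every vertex lies in some bag; for every edge, both endpoints lie together in some bag; and for every vertex, the bags containing it form a connected subtree. Here edge (c,j) lies in no bag, so the decomposition is invalid.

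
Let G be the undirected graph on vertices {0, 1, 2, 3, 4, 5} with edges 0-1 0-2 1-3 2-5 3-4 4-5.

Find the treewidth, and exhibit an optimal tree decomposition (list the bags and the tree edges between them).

Treewidth 2.
One such decomposition:
Bags: B1 = {3, 4, 5}  B2 = {1, 3, 5}  B3 = {0, 1, 5}  B4 = {0, 2, 5}
Tree: B1–B2, B2–B3, B3–B4

Every bag has size at most 3, so the width is 3 − 1 = 2 and tw(G) ≤ 2. For the lower bound, G contains the cycle 5–4–3–1–0–2–5, so G is not a forest; only forests have treewidth ≤ 1, hence tw(G) ≥ 2. Therefore the treewidth is 2.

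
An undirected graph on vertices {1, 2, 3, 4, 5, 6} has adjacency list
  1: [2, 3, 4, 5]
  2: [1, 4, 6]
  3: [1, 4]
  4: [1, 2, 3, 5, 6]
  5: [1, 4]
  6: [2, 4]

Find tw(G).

2

A width-2 tree decomposition is:
Bags: B1 = {1, 3, 4}  B2 = {1, 4, 5}  B3 = {1, 2, 4}  B4 = {2, 4, 6}
Tree: B1–B2, B2–B3, B3–B4
The largest bag has 3 vertices, giving width 2; this decomposition certifies tw(G) ≤ 2. Conversely, {1, 2, 4} is a clique of size 3, and the vertices of any clique must share a bag in every tree decomposition; so some bag has ≥ 3 vertices and tw(G) ≥ 2. The upper and lower bounds meet at 2, so that is the treewidth.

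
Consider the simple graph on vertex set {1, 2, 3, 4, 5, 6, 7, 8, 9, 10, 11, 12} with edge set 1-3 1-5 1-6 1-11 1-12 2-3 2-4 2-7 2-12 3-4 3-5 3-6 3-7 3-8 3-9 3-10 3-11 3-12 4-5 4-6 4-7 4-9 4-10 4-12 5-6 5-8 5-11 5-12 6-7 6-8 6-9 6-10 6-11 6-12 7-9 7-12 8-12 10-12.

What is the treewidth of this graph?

4

A width-4 tree decomposition is:
Bags: B1 = {3, 4, 5, 6, 12}  B2 = {3, 4, 6, 10, 12}  B3 = {3, 4, 6, 7, 12}  B4 = {3, 4, 6, 7, 9}  B5 = {1, 3, 5, 6, 12}  B6 = {2, 3, 4, 7, 12}  B7 = {3, 5, 6, 8, 12}  B8 = {1, 3, 5, 6, 11}
Tree: B1–B2, B1–B3, B3–B4, B1–B5, B3–B6, B5–B7, B5–B8
Each bag holds 5 vertices, so the decomposition has width 4, which upper-bounds the treewidth. On the other hand G contains the 5-clique {2, 3, 4, 7, 12}. A clique must lie in a single bag of any decomposition, so no decomposition can have width below 4. The upper and lower bounds meet at 4, so that is the treewidth.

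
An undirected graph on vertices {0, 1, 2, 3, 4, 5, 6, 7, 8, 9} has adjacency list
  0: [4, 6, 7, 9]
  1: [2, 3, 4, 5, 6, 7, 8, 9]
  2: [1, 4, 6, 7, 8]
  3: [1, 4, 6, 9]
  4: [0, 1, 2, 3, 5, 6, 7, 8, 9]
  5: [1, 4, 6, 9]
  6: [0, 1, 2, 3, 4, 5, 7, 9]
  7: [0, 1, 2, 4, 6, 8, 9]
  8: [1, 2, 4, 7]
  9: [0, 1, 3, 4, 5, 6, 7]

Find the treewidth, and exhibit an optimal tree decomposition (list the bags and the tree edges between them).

Treewidth 4.
One optimal decomposition is:
Bags: B1 = {1, 4, 6, 7, 9}  B2 = {0, 4, 6, 7, 9}  B3 = {1, 3, 4, 6, 9}  B4 = {1, 2, 4, 6, 7}  B5 = {1, 4, 5, 6, 9}  B6 = {1, 2, 4, 7, 8}
Tree: B1–B2, B1–B3, B1–B4, B3–B5, B4–B6

Every bag has size at most 5, so the width is 5 − 1 = 4 and tw(G) ≤ 4. Conversely, {0, 4, 6, 7, 9} is a clique of size 5, and the vertices of any clique must share a bag in every tree decomposition; so some bag has ≥ 5 vertices and tw(G) ≥ 4. The upper and lower bounds meet at 4, so that is the treewidth.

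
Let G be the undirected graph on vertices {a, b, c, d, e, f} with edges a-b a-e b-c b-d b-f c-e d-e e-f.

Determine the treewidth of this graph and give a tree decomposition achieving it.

Every bag has size at most 3, so the width is 3 − 1 = 2 and tw(G) ≤ 2. For the lower bound, G contains the cycle b–d–e–f–b, so G is not a forest; only forests have treewidth ≤ 1, hence tw(G) ≥ 2. Therefore the treewidth is 2.

Treewidth 2.
One such decomposition:
Bags: B1 = {b, d, e}  B2 = {b, e, f}  B3 = {a, b, e}  B4 = {b, c, e}
Tree: B1–B2, B2–B3, B3–B4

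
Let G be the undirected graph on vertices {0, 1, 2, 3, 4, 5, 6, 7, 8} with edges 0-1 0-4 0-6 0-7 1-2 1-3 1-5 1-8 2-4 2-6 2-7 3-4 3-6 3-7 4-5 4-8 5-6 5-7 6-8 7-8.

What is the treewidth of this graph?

A width-4 tree decomposition is:
Bags: B1 = {1, 4, 5, 6, 7}  B2 = {1, 3, 4, 6, 7}  B3 = {0, 1, 4, 6, 7}  B4 = {1, 4, 6, 7, 8}  B5 = {1, 2, 4, 6, 7}
Tree: B1–B2, B2–B3, B3–B4, B4–B5
The largest bag has 5 vertices, giving width 4; this decomposition certifies tw(G) ≤ 4. For the lower bound: the 5 vertex sets {4,5}, {3,7}, {0,6}, {1}, {8} are disjoint, each induces a connected subgraph, and every pair is joined by at least one edge of G. Contracting each set to a single vertex therefore yields K_{5} as a minor, and since treewidth is minor-monotone, tw(G) ≥ tw(K_{5}) = 4. Hence tw(G) = 4 exactly.

4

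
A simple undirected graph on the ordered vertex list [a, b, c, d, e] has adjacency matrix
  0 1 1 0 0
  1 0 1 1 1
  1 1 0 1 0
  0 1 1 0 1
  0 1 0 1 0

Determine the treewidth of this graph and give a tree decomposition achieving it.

Treewidth 2.
One such decomposition:
Bags: B1 = {b, c, d}  B2 = {b, d, e}  B3 = {a, b, c}
Tree: B1–B2, B1–B3

The largest bag has 3 vertices, giving width 2; this decomposition certifies tw(G) ≤ 2. On the other hand G contains the 3-clique {b, d, e}. A clique must lie in a single bag of any decomposition, so no decomposition can have width below 2. Therefore the treewidth is 2.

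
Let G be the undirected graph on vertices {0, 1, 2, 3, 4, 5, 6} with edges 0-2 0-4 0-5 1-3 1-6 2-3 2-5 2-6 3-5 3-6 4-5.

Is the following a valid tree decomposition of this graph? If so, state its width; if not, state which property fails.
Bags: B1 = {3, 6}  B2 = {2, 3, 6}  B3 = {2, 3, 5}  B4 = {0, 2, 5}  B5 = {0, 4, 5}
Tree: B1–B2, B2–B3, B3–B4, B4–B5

A tree decomposition must satisfy three properties: every vertex lies in some bag; for every edge, both endpoints lie together in some bag; and for every vertex, the bags containing it form a connected subtree. Here vertex 1 appears in no bag, so the decomposition is invalid.

No — vertex 1 appears in no bag.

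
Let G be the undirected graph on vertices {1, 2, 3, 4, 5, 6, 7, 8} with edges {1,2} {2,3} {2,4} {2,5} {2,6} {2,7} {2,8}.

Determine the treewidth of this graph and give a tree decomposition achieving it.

Treewidth 1.
One such decomposition:
Bags: B1 = {2, 6}  B2 = {1, 2}  B3 = {2, 5}  B4 = {2, 4}  B5 = {2, 7}  B6 = {2, 8}  B7 = {2, 3}
Tree: B1–B2, B1–B3, B3–B4, B4–B5, B5–B6, B3–B7

The largest bag has 2 vertices, giving width 1; this decomposition certifies tw(G) ≤ 1. Any graph with an edge has treewidth ≥ 1, and G has the edge 2–6. The upper and lower bounds meet at 1, so that is the treewidth.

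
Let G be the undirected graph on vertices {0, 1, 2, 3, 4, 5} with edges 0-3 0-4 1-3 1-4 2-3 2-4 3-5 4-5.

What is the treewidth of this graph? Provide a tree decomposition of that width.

Every bag has size at most 3, so the width is 3 − 1 = 2 and tw(G) ≤ 2. The edges 3–0–4–2–3 form a cycle, so G is not a tree and its treewidth is at least 2. Hence tw(G) = 2 exactly.

Treewidth 2.
Bags: B1 = {0, 3, 4}  B2 = {2, 3, 4}  B3 = {3, 4, 5}  B4 = {1, 3, 4}
Tree: B1–B2, B2–B3, B3–B4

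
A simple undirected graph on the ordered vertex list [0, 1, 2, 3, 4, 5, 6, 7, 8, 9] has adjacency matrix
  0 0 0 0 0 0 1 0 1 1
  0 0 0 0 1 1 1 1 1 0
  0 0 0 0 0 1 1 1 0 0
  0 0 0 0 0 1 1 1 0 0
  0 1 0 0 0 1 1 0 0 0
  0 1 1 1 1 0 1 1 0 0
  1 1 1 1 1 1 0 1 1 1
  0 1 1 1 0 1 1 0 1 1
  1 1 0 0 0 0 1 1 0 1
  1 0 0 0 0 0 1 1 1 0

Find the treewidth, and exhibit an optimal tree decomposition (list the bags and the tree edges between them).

Treewidth 3.
Bags: B1 = {1, 6, 7, 8}  B2 = {1, 5, 6, 7}  B3 = {1, 4, 5, 6}  B4 = {3, 5, 6, 7}  B5 = {6, 7, 8, 9}  B6 = {0, 6, 8, 9}  B7 = {2, 5, 6, 7}
Tree: B1–B2, B2–B3, B2–B4, B1–B5, B5–B6, B2–B7

Every bag has size at most 4, so the width is 4 − 1 = 3 and tw(G) ≤ 3. For the lower bound, the 4 vertices {0, 6, 8, 9} are pairwise adjacent, and any tree decomposition puts a clique entirely inside one bag — forcing width ≥ 3. Combining the bounds, tw(G) = 3.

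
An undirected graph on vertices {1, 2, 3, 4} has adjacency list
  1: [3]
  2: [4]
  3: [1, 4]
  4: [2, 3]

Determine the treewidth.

A width-1 tree decomposition is:
Bags: B1 = {1, 3}  B2 = {3, 4}  B3 = {2, 4}
Tree: B1–B2, B2–B3
Every bag has size at most 2, so the width is 2 − 1 = 1 and tw(G) ≤ 1. Since G has at least one edge (e.g. 1–3), it is not an edgeless graph, so tw(G) ≥ 1. The upper and lower bounds meet at 1, so that is the treewidth.

1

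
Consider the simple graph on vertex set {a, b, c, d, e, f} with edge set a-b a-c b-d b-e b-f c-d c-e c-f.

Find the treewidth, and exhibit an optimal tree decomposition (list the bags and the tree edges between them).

Treewidth 2.
One optimal decomposition is:
Bags: B1 = {b, c, e}  B2 = {b, c, d}  B3 = {b, c, f}  B4 = {a, b, c}
Tree: B1–B2, B2–B3, B3–B4

Each bag holds 3 vertices, so the decomposition has width 2, which upper-bounds the treewidth. The edges b–e–c–d–b form a cycle, so G is not a tree and its treewidth is at least 2. Combining the bounds, tw(G) = 2.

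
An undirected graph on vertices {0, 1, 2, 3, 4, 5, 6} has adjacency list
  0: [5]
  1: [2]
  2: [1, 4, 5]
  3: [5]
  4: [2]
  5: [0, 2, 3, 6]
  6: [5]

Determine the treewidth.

1

A width-1 tree decomposition is:
Bags: B1 = {3, 5}  B2 = {2, 5}  B3 = {5, 6}  B4 = {1, 2}  B5 = {0, 5}  B6 = {2, 4}
Tree: B1–B2, B1–B3, B2–B4, B2–B5, B4–B6
Every bag has size at most 2, so the width is 2 − 1 = 1 and tw(G) ≤ 1. G has an edge, so its treewidth is at least 1. The upper and lower bounds meet at 1, so that is the treewidth.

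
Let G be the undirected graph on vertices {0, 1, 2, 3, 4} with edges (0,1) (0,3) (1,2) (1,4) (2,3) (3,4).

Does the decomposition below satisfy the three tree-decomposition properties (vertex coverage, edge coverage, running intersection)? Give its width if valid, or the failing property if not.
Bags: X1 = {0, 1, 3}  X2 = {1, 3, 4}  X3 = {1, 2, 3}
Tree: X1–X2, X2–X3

Every vertex of G appears in some bag (union = {0, 1, 2, 3, 4}); every edge is covered by a bag; and for each vertex v the set of bags containing v is connected in the bag tree. The decomposition is therefore valid. The largest bag has 3 vertices, so the width is 2.

Yes; width 2.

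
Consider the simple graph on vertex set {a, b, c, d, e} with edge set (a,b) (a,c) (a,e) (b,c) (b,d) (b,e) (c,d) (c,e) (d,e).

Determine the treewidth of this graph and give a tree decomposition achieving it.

The largest bag has 4 vertices, giving width 3; this decomposition certifies tw(G) ≤ 3. Conversely, {b, c, d, e} is a clique of size 4, and the vertices of any clique must share a bag in every tree decomposition; so some bag has ≥ 4 vertices and tw(G) ≥ 3. Hence tw(G) = 3 exactly.

Treewidth 3.
One such decomposition:
Bags: B1 = {a, b, c, e}  B2 = {b, c, d, e}
Tree: B1–B2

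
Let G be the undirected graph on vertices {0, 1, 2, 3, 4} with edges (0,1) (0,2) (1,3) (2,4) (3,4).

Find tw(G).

A width-2 tree decomposition is:
Bags: B1 = {2, 3, 4}  B2 = {0, 2, 3}  B3 = {0, 1, 3}
Tree: B1–B2, B2–B3
The largest bag has 3 vertices, giving width 2; this decomposition certifies tw(G) ≤ 2. For the lower bound, G contains the cycle 3–4–2–0–1–3, so G is not a forest; only forests have treewidth ≤ 1, hence tw(G) ≥ 2. The upper and lower bounds meet at 2, so that is the treewidth.

2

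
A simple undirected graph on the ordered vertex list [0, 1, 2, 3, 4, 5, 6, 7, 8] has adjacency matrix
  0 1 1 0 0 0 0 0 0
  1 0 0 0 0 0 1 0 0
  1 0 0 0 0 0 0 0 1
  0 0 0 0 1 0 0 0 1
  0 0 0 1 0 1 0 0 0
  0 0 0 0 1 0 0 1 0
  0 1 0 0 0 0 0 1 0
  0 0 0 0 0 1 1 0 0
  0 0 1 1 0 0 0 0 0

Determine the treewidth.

A width-2 tree decomposition is:
Bags: B1 = {4, 5, 7}  B2 = {3, 4, 7}  B3 = {3, 7, 8}  B4 = {2, 7, 8}  B5 = {0, 2, 7}  B6 = {0, 1, 7}  B7 = {1, 6, 7}
Tree: B1–B2, B2–B3, B3–B4, B4–B5, B5–B6, B6–B7
The largest bag has 3 vertices, giving width 2; this decomposition certifies tw(G) ≤ 2. For the lower bound, G contains the cycle 7–5–4–3–8–2–0–1–6–7, so G is not a forest; only forests have treewidth ≤ 1, hence tw(G) ≥ 2. Hence tw(G) = 2 exactly.

2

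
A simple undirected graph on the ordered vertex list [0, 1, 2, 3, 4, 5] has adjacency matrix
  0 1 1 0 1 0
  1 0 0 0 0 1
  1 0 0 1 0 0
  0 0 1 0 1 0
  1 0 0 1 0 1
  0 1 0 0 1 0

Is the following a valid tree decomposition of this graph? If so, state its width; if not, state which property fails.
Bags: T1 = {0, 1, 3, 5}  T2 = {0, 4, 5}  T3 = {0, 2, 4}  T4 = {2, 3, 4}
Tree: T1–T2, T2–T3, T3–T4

No — bags containing vertex 3 are not connected in the tree.

A tree decomposition must satisfy three properties: every vertex lies in some bag; for every edge, both endpoints lie together in some bag; and for every vertex, the bags containing it form a connected subtree. Here bags containing vertex 3 are not connected in the tree, so the decomposition is invalid.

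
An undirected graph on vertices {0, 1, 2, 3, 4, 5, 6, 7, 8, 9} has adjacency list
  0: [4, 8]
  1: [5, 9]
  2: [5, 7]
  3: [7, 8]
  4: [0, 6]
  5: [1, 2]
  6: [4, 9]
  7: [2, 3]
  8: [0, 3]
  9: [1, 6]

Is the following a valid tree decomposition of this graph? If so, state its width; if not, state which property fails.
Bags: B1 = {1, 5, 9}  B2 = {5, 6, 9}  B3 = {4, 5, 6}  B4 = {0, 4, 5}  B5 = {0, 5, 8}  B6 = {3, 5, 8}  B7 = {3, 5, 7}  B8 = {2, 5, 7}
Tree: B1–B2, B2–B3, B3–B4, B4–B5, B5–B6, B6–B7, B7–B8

Yes; width 2.

Vertex coverage: the bags together contain {0, 1, 2, 3, 4, 5, 6, 7, 8, 9}, the full vertex set. Edge coverage: each edge of G has both endpoints in at least one bag. Running intersection: for every vertex, the bags containing it form a connected subtree. All three properties hold, so this is a valid tree decomposition of width max|bag| − 1 = 2, and hence tw(G) ≤ 2.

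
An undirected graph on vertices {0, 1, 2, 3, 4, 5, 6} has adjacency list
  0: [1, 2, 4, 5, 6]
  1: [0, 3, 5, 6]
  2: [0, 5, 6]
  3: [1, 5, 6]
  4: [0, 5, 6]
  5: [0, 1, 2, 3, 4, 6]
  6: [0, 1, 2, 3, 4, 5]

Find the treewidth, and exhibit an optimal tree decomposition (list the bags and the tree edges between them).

Every bag has size at most 4, so the width is 4 − 1 = 3 and tw(G) ≤ 3. Conversely, {0, 1, 5, 6} is a clique of size 4, and the vertices of any clique must share a bag in every tree decomposition; so some bag has ≥ 4 vertices and tw(G) ≥ 3. Combining the bounds, tw(G) = 3.

Treewidth 3.
One such decomposition:
Bags: B1 = {1, 3, 5, 6}  B2 = {0, 1, 5, 6}  B3 = {0, 4, 5, 6}  B4 = {0, 2, 5, 6}
Tree: B1–B2, B2–B3, B3–B4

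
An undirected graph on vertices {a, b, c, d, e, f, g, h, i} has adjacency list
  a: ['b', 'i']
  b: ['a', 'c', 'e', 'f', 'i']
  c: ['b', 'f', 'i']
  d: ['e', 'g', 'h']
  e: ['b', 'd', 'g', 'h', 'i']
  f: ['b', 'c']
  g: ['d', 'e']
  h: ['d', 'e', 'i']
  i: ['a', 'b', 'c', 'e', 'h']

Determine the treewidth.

2

A width-2 tree decomposition is:
Bags: B1 = {b, e, i}  B2 = {e, h, i}  B3 = {d, e, h}  B4 = {b, c, i}  B5 = {b, c, f}  B6 = {a, b, i}  B7 = {d, e, g}
Tree: B1–B2, B2–B3, B1–B4, B4–B5, B1–B6, B3–B7
The largest bag has 3 vertices, giving width 2; this decomposition certifies tw(G) ≤ 2. On the other hand G contains the 3-clique {d, e, g}. A clique must lie in a single bag of any decomposition, so no decomposition can have width below 2. Hence tw(G) = 2 exactly.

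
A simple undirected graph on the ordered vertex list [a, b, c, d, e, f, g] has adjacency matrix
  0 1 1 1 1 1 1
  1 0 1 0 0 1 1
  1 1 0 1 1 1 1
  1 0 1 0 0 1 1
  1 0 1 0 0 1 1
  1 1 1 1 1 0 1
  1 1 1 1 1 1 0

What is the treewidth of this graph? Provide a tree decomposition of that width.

Each bag holds 5 vertices, so the decomposition has width 4, which upper-bounds the treewidth. On the other hand G contains the 5-clique {a, c, d, f, g}. A clique must lie in a single bag of any decomposition, so no decomposition can have width below 4. The upper and lower bounds meet at 4, so that is the treewidth.

Treewidth 4.
One optimal decomposition is:
Bags: B1 = {a, c, e, f, g}  B2 = {a, b, c, f, g}  B3 = {a, c, d, f, g}
Tree: B1–B2, B1–B3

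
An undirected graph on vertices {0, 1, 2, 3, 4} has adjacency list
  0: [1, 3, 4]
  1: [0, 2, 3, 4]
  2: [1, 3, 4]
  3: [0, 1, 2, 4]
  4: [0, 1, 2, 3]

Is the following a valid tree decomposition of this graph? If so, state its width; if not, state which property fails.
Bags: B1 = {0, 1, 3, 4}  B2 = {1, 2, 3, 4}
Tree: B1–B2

Vertex coverage: the bags together contain {0, 1, 2, 3, 4}, the full vertex set. Edge coverage: each edge of G has both endpoints in at least one bag. Running intersection: for every vertex, the bags containing it form a connected subtree. All three properties hold, so this is a valid tree decomposition of width max|bag| − 1 = 3, and hence tw(G) ≤ 3.

Yes; width 3.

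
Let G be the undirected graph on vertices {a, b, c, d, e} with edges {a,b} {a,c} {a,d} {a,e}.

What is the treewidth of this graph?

1

A width-1 tree decomposition is:
Bags: B1 = {a, b}  B2 = {a, e}  B3 = {a, c}  B4 = {a, d}
Tree: B1–B2, B1–B3, B3–B4
Each bag holds 2 vertices, so the decomposition has width 1, which upper-bounds the treewidth. Any graph with an edge has treewidth ≥ 1, and G has the edge a–b. Combining the bounds, tw(G) = 1.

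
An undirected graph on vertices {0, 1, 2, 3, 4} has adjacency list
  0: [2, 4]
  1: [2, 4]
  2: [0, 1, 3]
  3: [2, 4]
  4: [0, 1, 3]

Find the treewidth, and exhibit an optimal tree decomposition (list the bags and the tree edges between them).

Treewidth 2.
One such decomposition:
Bags: B1 = {0, 2, 4}  B2 = {2, 3, 4}  B3 = {1, 2, 4}
Tree: B1–B2, B2–B3

Each bag holds 3 vertices, so the decomposition has width 2, which upper-bounds the treewidth. Since 0–4–3–2–0 is a cycle in G, G is not acyclic. Forests are exactly the graphs of treewidth ≤ 1, so tw(G) ≥ 2. The upper and lower bounds meet at 2, so that is the treewidth.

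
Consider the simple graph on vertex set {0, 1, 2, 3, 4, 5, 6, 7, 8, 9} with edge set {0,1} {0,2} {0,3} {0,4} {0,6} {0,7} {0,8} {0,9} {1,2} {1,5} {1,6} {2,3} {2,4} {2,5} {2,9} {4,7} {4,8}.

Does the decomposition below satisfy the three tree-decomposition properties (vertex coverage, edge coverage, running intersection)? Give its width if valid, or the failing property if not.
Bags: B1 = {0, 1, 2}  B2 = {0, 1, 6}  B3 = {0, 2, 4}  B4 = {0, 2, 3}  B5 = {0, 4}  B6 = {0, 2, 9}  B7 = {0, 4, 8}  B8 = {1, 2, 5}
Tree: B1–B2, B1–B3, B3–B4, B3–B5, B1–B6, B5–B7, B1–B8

A tree decomposition must satisfy three properties: every vertex lies in some bag; for every edge, both endpoints lie together in some bag; and for every vertex, the bags containing it form a connected subtree. Here vertex 7 appears in no bag, so the decomposition is invalid.

No — vertex 7 appears in no bag.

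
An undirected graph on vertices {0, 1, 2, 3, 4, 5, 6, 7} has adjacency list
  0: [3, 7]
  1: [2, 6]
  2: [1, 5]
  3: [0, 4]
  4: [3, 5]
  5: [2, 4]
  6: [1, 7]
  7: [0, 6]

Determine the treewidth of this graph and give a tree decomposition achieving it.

Treewidth 2.
Bags: B1 = {1, 2, 6}  B2 = {2, 6, 7}  B3 = {0, 2, 7}  B4 = {0, 2, 3}  B5 = {2, 3, 4}  B6 = {2, 4, 5}
Tree: B1–B2, B2–B3, B3–B4, B4–B5, B5–B6

The largest bag has 3 vertices, giving width 2; this decomposition certifies tw(G) ≤ 2. The edges 2–1–6–7–0–3–4–5–2 form a cycle, so G is not a tree and its treewidth is at least 2. Combining the bounds, tw(G) = 2.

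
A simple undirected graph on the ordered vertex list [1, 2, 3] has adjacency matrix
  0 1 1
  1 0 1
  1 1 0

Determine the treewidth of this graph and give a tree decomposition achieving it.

With just one bag of size 3, the width is 3 − 1 = 2, so tw(G) ≤ 2. On the other hand G contains the 3-clique {1, 2, 3}. A clique must lie in a single bag of any decomposition, so no decomposition can have width below 2. Therefore the treewidth is 2.

Treewidth 2.
Bags: B1 = {1, 2, 3}
Tree: (single bag)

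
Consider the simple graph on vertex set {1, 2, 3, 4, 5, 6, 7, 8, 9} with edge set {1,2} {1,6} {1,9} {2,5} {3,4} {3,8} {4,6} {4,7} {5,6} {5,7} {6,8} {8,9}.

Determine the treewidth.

A width-3 tree decomposition is:
Bags: B1 = {3, 4, 7, 8}  B2 = {4, 6, 7, 8}  B3 = {5, 6, 7, 8}  B4 = {5, 6, 8, 9}  B5 = {1, 5, 6, 9}  B6 = {1, 2, 5, 9}
Tree: B1–B2, B2–B3, B3–B4, B4–B5, B5–B6
Every bag has size at most 4, so the width is 4 − 1 = 3 and tw(G) ≤ 3. For the lower bound: the 4 vertex sets {3,4,7}, {8}, {6}, {1,2,5,9} are disjoint, each induces a connected subgraph, and every pair is joined by at least one edge of G. Contracting each set to a single vertex therefore yields K_{4} as a minor, and since treewidth is minor-monotone, tw(G) ≥ tw(K_{4}) = 3. Therefore the treewidth is 3.

3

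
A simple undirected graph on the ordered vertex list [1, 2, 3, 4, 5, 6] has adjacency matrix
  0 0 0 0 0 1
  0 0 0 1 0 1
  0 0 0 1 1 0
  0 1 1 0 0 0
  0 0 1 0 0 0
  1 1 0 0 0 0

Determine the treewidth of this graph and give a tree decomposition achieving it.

The largest bag has 2 vertices, giving width 1; this decomposition certifies tw(G) ≤ 1. G has an edge, so its treewidth is at least 1. Therefore the treewidth is 1.

Treewidth 1.
One optimal decomposition is:
Bags: B1 = {2, 4}  B2 = {3, 4}  B3 = {3, 5}  B4 = {2, 6}  B5 = {1, 6}
Tree: B1–B2, B2–B3, B1–B4, B4–B5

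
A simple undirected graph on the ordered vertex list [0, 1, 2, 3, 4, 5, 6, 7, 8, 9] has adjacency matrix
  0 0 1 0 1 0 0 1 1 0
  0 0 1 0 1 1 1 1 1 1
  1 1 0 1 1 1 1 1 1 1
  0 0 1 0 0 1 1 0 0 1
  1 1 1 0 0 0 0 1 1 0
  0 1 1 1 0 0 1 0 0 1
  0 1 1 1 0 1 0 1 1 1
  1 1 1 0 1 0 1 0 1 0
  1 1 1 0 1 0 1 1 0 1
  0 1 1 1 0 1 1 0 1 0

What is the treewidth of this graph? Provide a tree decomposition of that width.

Every bag has size at most 5, so the width is 5 − 1 = 4 and tw(G) ≤ 4. For the lower bound, the 5 vertices {0, 2, 4, 7, 8} are pairwise adjacent, and any tree decomposition puts a clique entirely inside one bag — forcing width ≥ 4. Therefore the treewidth is 4.

Treewidth 4.
One optimal decomposition is:
Bags: B1 = {2, 3, 5, 6, 9}  B2 = {1, 2, 5, 6, 9}  B3 = {1, 2, 6, 8, 9}  B4 = {1, 2, 6, 7, 8}  B5 = {1, 2, 4, 7, 8}  B6 = {0, 2, 4, 7, 8}
Tree: B1–B2, B2–B3, B3–B4, B4–B5, B5–B6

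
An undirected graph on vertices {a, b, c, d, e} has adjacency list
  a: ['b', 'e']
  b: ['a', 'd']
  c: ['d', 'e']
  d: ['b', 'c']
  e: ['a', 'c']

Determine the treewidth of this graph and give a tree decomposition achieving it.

Every bag has size at most 3, so the width is 3 − 1 = 2 and tw(G) ≤ 2. Since e–a–b–d–c–e is a cycle in G, G is not acyclic. Forests are exactly the graphs of treewidth ≤ 1, so tw(G) ≥ 2. Hence tw(G) = 2 exactly.

Treewidth 2.
One such decomposition:
Bags: B1 = {a, b, e}  B2 = {b, d, e}  B3 = {c, d, e}
Tree: B1–B2, B2–B3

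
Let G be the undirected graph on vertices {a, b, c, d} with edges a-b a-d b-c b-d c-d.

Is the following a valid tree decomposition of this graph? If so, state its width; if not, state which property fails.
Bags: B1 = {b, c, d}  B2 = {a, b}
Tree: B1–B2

No — edge (d,a) lies in no bag.

A tree decomposition must satisfy three properties: every vertex lies in some bag; for every edge, both endpoints lie together in some bag; and for every vertex, the bags containing it form a connected subtree. Here edge (d,a) lies in no bag, so the decomposition is invalid.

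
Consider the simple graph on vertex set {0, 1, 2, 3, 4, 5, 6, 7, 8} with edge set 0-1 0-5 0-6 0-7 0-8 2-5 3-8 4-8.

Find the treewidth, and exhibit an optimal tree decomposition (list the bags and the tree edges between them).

Treewidth 1.
Bags: B1 = {0, 5}  B2 = {0, 7}  B3 = {2, 5}  B4 = {0, 6}  B5 = {0, 8}  B6 = {3, 8}  B7 = {4, 8}  B8 = {0, 1}
Tree: B1–B2, B1–B3, B2–B4, B2–B5, B5–B6, B5–B7, B4–B8

Each bag holds 2 vertices, so the decomposition has width 1, which upper-bounds the treewidth. G has an edge, so its treewidth is at least 1. The upper and lower bounds meet at 1, so that is the treewidth.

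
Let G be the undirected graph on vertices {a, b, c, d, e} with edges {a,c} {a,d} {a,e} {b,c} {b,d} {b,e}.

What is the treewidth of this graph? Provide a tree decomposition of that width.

Treewidth 2.
Bags: B1 = {a, b, e}  B2 = {a, b, d}  B3 = {a, b, c}
Tree: B1–B2, B2–B3

The largest bag has 3 vertices, giving width 2; this decomposition certifies tw(G) ≤ 2. For the lower bound, G contains the cycle a–e–b–d–a, so G is not a forest; only forests have treewidth ≤ 1, hence tw(G) ≥ 2. Hence tw(G) = 2 exactly.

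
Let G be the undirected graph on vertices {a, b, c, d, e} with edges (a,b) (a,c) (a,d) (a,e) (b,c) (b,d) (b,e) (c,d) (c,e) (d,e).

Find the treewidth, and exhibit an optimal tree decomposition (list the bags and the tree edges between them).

Treewidth 4.
Bags: B1 = {a, b, c, d, e}
Tree: (single bag)

A single bag containing all 5 vertices is trivially a valid decomposition of width 4. For the lower bound, the 5 vertices {a, b, c, d, e} are pairwise adjacent, and any tree decomposition puts a clique entirely inside one bag — forcing width ≥ 4. Combining the bounds, tw(G) = 4.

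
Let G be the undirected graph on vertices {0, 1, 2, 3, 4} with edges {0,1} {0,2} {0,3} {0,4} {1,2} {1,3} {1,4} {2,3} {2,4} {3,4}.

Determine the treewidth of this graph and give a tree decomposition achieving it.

Treewidth 4.
One such decomposition:
Bags: B1 = {0, 1, 2, 3, 4}
Tree: (single bag)

With just one bag of size 5, the width is 5 − 1 = 4, so tw(G) ≤ 4. Conversely, {0, 1, 2, 3, 4} is a clique of size 5, and the vertices of any clique must share a bag in every tree decomposition; so some bag has ≥ 5 vertices and tw(G) ≥ 4. Therefore the treewidth is 4.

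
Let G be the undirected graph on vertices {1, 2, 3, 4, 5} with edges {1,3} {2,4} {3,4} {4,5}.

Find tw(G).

A width-1 tree decomposition is:
Bags: B1 = {2, 4}  B2 = {3, 4}  B3 = {1, 3}  B4 = {4, 5}
Tree: B1–B2, B2–B3, B2–B4
The largest bag has 2 vertices, giving width 1; this decomposition certifies tw(G) ≤ 1. Any graph with an edge has treewidth ≥ 1, and G has the edge 2–4. Therefore the treewidth is 1.

1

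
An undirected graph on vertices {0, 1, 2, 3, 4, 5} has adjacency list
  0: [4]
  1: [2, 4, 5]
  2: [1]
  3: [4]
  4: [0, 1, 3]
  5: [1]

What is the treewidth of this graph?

A width-1 tree decomposition is:
Bags: B1 = {1, 2}  B2 = {1, 4}  B3 = {1, 5}  B4 = {0, 4}  B5 = {3, 4}
Tree: B1–B2, B1–B3, B2–B4, B4–B5
The largest bag has 2 vertices, giving width 1; this decomposition certifies tw(G) ≤ 1. Since G has at least one edge (e.g. 2–1), it is not an edgeless graph, so tw(G) ≥ 1. Therefore the treewidth is 1.

1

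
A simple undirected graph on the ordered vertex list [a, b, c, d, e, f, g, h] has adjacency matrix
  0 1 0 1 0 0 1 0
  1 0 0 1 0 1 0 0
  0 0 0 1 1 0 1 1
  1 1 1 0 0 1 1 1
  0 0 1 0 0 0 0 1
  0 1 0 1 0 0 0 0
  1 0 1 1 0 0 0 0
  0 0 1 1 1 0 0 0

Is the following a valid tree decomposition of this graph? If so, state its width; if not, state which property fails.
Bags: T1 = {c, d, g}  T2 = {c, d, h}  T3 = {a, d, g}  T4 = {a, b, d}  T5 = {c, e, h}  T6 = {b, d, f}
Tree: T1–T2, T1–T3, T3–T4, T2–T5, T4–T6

Yes; width 2.

Every vertex of G appears in some bag (union = {a, b, c, d, e, f, g, h}); every edge is covered by a bag; and for each vertex v the set of bags containing v is connected in the bag tree. The decomposition is therefore valid. The largest bag has 3 vertices, so the width is 2.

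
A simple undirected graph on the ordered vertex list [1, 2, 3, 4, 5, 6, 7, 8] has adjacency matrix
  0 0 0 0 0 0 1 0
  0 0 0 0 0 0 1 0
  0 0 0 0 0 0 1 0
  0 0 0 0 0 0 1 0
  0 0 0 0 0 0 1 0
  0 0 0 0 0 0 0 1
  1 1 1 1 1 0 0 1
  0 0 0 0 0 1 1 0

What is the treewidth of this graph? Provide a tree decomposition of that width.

Each bag holds 2 vertices, so the decomposition has width 1, which upper-bounds the treewidth. Any graph with an edge has treewidth ≥ 1, and G has the edge 7–1. Therefore the treewidth is 1.

Treewidth 1.
Bags: B1 = {1, 7}  B2 = {7, 8}  B3 = {5, 7}  B4 = {2, 7}  B5 = {4, 7}  B6 = {3, 7}  B7 = {6, 8}
Tree: B1–B2, B2–B3, B3–B4, B3–B5, B1–B6, B2–B7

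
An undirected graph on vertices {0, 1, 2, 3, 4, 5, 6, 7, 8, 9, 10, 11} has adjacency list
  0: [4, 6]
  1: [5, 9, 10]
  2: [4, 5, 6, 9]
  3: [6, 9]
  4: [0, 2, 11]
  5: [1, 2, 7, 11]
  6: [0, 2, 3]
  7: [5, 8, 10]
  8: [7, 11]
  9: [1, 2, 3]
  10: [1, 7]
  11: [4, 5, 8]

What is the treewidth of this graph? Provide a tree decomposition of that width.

Treewidth 3.
One optimal decomposition is:
Bags: B1 = {0, 3, 4, 6}  B2 = {2, 3, 4, 6}  B3 = {2, 3, 4, 9}  B4 = {2, 4, 9, 11}  B5 = {2, 5, 9, 11}  B6 = {1, 5, 9, 11}  B7 = {1, 5, 8, 11}  B8 = {1, 5, 7, 8}  B9 = {1, 7, 8, 10}
Tree: B1–B2, B2–B3, B3–B4, B4–B5, B5–B6, B6–B7, B7–B8, B8–B9

The largest bag has 4 vertices, giving width 3; this decomposition certifies tw(G) ≤ 3. For the lower bound: the 4 vertex sets {0,3,6}, {4}, {2}, {1,5,9,11} are disjoint, each induces a connected subgraph, and every pair is joined by at least one edge of G. Contracting each set to a single vertex therefore yields K_{4} as a minor, and since treewidth is minor-monotone, tw(G) ≥ tw(K_{4}) = 3. Combining the bounds, tw(G) = 3.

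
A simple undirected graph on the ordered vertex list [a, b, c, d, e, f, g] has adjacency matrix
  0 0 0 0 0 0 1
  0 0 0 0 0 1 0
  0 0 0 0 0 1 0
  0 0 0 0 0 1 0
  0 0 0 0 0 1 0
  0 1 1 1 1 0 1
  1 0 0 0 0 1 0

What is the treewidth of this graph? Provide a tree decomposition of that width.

Each bag holds 2 vertices, so the decomposition has width 1, which upper-bounds the treewidth. Since G has at least one edge (e.g. f–g), it is not an edgeless graph, so tw(G) ≥ 1. Combining the bounds, tw(G) = 1.

Treewidth 1.
One optimal decomposition is:
Bags: B1 = {f, g}  B2 = {a, g}  B3 = {e, f}  B4 = {d, f}  B5 = {c, f}  B6 = {b, f}
Tree: B1–B2, B1–B3, B1–B4, B3–B5, B4–B6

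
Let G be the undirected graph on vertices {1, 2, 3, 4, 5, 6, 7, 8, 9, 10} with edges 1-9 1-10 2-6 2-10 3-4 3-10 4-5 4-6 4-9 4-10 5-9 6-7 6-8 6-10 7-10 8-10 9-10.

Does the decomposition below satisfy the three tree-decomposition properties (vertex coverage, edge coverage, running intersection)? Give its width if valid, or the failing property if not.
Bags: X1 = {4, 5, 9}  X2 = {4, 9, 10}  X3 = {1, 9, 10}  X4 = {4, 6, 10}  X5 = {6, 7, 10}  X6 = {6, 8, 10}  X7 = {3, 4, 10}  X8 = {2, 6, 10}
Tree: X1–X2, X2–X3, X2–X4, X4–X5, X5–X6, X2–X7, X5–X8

Yes; width 2.

Checking the three conditions: (i) the bags cover all of {1, 2, 3, 4, 5, 6, 7, 8, 9, 10}; (ii) for each edge, some bag contains both endpoints; (iii) the bags containing any fixed vertex form a subtree. All hold, so the decomposition is valid with width 3 − 1 = 2.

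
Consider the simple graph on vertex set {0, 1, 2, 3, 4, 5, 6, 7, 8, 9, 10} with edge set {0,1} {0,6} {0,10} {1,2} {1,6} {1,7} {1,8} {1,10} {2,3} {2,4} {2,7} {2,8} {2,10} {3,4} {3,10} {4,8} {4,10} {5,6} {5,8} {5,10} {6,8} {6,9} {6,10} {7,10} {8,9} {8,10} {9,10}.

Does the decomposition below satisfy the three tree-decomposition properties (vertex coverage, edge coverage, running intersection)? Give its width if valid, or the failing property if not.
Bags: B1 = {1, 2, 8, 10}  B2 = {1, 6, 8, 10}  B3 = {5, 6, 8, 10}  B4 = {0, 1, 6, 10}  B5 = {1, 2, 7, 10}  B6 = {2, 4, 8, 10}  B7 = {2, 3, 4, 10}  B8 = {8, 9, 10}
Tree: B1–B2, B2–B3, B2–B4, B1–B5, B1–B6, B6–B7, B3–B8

A tree decomposition must satisfy three properties: every vertex lies in some bag; for every edge, both endpoints lie together in some bag; and for every vertex, the bags containing it form a connected subtree. Here edge (6,9) lies in no bag, so the decomposition is invalid.

No — edge (6,9) lies in no bag.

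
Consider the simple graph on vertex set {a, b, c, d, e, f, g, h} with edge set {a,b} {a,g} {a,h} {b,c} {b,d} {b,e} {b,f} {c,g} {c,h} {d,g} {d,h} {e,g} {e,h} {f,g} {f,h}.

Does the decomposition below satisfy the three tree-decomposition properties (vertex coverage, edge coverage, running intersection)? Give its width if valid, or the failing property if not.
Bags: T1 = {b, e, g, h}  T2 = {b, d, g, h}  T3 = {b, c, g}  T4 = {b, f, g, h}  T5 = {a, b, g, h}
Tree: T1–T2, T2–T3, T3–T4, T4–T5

No — edge (h,c) lies in no bag.

A tree decomposition must satisfy three properties: every vertex lies in some bag; for every edge, both endpoints lie together in some bag; and for every vertex, the bags containing it form a connected subtree. Here edge (h,c) lies in no bag, so the decomposition is invalid.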